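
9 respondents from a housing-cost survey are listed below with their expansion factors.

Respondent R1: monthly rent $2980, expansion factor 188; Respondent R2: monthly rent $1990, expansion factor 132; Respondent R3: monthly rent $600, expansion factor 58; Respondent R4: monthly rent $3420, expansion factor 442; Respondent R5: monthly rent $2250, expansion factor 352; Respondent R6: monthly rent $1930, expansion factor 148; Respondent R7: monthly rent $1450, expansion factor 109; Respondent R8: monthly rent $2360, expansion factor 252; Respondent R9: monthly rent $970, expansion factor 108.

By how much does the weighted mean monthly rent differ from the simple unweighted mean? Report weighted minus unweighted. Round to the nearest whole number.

412

Unweighted sum = 2980 + 1990 + 600 + 3420 + 2250 + 1930 + 1450 + 2360 + 970 = 17950
Unweighted mean = 17950 / 9 = 1994.4444
Weighted sum = 2980×188 + 1990×132 + 600×58 + 3420×442 + 2250×352 + 1930×148 + 1450×109 + 2360×252 + 970×108
  = 560240 + 262680 + 34800 + 1511640 + 792000 + 285640 + 158050 + 594720 + 104760 = 4304530
Sum of weights = 188 + 132 + 58 + 442 + 352 + 148 + 109 + 252 + 108 = 1789
Weighted mean = 4304530 / 1789 = 2406.1096
Difference (weighted minus unweighted) = 411.66511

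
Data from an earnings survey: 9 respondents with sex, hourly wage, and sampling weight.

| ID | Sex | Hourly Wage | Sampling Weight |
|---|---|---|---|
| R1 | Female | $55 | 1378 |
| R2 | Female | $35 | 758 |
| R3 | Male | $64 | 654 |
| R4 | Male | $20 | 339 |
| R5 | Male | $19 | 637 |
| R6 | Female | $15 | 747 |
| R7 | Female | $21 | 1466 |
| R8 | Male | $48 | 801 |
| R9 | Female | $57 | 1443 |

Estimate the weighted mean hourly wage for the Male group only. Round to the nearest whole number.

41

Male rows: R3, R4, R5, R8
Weighted sum = 64×654 + 20×339 + 19×637 + 48×801
  = 41856 + 6780 + 12103 + 38448 = 99187
Sum of weights = 654 + 339 + 637 + 801 = 2431
Weighted mean = 99187 / 2431 = 40.800905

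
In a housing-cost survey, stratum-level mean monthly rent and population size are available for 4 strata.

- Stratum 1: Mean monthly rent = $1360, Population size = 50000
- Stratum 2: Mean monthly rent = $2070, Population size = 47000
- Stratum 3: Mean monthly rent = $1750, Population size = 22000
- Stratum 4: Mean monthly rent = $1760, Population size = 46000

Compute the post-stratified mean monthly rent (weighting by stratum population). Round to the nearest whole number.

1726

Σ Nₕ·x̄ₕ = 1360×50000 + 2070×47000 + 1750×22000 + 1760×46000
  = 68000000 + 97290000 + 38500000 + 80960000 = 284750000
Σ Nₕ = 165000
Overall mean = 284750000 / 165000 = 1725.7576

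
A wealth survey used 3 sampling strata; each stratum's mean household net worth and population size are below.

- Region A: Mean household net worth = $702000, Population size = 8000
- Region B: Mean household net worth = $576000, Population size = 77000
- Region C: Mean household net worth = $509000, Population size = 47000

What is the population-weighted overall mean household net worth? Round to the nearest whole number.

559780

Σ Nₕ·x̄ₕ = 702000×8000 + 576000×77000 + 509000×47000
  = 73891000000
Σ Nₕ = 132000
Overall mean = 73891000000 / 132000 = 559780.3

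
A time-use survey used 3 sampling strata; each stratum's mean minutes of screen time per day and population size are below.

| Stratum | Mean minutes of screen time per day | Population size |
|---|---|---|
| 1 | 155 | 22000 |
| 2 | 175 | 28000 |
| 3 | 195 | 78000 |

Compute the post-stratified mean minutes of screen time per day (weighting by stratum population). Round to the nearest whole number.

Σ Nₕ·x̄ₕ = 155×22000 + 175×28000 + 195×78000
  = 3410000 + 4900000 + 15210000 = 23520000
Σ Nₕ = 22000 + 28000 + 78000 = 128000
Overall mean = 23520000 / 128000 = 183.75

184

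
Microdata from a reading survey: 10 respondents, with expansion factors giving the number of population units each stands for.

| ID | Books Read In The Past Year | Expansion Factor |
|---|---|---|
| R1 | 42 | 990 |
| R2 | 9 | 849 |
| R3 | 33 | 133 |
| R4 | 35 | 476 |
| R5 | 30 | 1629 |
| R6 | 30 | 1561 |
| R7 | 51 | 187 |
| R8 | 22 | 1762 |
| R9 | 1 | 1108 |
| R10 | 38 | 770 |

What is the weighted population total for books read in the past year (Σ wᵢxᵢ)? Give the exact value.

244639

Weighted total = 42×990 + 9×849 + 33×133 + 35×476 + 30×1629 + 30×1561 + 51×187 + 22×1762 + 1×1108 + 38×770
  = 244639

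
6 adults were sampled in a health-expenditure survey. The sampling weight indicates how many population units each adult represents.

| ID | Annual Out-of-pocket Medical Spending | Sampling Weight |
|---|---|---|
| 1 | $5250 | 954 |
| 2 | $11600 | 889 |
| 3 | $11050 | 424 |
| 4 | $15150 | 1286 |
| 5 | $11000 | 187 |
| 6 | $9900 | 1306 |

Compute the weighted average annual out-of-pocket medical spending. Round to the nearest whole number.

10796

Weighted sum = 5250×954 + 11600×889 + 11050×424 + 15150×1286 + 11000×187 + 9900×1306
  = 54475400
Sum of weights = 954 + 889 + 424 + 1286 + 187 + 1306 = 5046
Weighted mean = 54475400 / 5046 = 10795.759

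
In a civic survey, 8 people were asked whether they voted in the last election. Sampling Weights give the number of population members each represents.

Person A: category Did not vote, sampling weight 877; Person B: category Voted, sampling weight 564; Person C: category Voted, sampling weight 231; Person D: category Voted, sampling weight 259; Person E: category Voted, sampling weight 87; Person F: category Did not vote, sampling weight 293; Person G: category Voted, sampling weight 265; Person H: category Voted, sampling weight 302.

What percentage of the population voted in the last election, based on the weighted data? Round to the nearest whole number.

Sum of weights for 'Voted' = 564 + 231 + 259 + 87 + 265 + 302 = 1708
Total weight = 877 + 564 + 231 + 259 + 87 + 293 + 265 + 302 = 2878
Weighted proportion = 1708 / 2878 = 0.59346769 → 59.346769%

59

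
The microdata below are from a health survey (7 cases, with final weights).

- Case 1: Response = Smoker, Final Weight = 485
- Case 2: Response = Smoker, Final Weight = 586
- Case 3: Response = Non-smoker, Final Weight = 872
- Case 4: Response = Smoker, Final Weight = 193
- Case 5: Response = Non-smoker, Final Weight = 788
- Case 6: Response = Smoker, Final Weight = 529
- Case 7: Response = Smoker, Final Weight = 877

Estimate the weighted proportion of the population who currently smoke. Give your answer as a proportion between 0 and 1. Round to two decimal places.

Sum of weights for 'Smoker' = 485 + 586 + 193 + 529 + 877 = 2670
Total weight = 4330
Weighted proportion = 2670 / 4330 = 0.61662818

0.62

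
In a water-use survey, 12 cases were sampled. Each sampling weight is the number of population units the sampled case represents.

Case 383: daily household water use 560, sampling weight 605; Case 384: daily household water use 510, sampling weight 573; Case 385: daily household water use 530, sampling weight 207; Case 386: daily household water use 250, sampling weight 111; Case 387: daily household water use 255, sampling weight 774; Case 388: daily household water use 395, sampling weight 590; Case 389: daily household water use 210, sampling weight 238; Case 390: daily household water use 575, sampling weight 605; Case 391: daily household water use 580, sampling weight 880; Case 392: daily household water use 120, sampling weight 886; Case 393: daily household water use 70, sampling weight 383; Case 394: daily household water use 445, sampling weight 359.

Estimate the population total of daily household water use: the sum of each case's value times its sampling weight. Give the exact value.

2400050

Weighted total = 560×605 + 510×573 + 530×207 + 250×111 + 255×774 + 395×590 + 210×238 + 575×605 + 580×880 + 120×886 + 70×383 + 445×359
  = 2400050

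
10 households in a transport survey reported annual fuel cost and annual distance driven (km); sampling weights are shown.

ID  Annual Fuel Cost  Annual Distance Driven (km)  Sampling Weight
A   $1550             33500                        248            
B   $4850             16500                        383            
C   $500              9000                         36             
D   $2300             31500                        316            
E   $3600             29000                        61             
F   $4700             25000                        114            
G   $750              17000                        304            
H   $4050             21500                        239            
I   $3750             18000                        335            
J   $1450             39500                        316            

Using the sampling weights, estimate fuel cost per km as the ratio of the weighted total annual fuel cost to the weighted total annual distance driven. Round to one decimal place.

Σ wᵢ·y = 1550×248 + 4850×383 + 500×36 + 2300×316 + 3600×61 + 4700×114 + 750×304 + 4050×239 + 3750×335 + 1450×316
  = 384400 + 1857550 + 18000 + 726800 + 219600 + 535800 + 228000 + 967950 + 1256250 + 458200 = 6652550
Σ wᵢ·x = 33500×248 + 16500×383 + 9000×36 + 31500×316 + 29000×61 + 25000×114 + 17000×304 + 21500×239 + 18000×335 + 39500×316
  = 8308000 + 6319500 + 324000 + 9954000 + 1769000 + 2850000 + 5168000 + 5138500 + 6030000 + 12482000 = 58343000
Ratio = 6652550 / 58343000 = 0.11402482

0.1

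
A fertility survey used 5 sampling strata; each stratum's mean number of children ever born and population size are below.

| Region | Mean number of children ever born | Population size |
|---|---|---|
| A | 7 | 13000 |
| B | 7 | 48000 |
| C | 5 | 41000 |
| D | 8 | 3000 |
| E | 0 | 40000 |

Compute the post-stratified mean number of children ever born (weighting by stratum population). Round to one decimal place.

4.5

Σ Nₕ·x̄ₕ = 7×13000 + 7×48000 + 5×41000 + 8×3000 + 0×40000
  = 91000 + 336000 + 205000 + 24000 + 0 = 656000
Σ Nₕ = 13000 + 48000 + 41000 + 3000 + 40000 = 145000
Overall mean = 656000 / 145000 = 4.5241379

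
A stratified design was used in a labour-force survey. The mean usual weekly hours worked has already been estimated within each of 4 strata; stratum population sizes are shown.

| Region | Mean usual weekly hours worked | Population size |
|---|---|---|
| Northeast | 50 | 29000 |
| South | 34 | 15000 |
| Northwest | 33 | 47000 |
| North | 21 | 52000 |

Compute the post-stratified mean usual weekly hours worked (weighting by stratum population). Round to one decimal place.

32.2

Σ Nₕ·x̄ₕ = 4603000
Σ Nₕ = 29000 + 15000 + 47000 + 52000 = 143000
Overall mean = 4603000 / 143000 = 32.188811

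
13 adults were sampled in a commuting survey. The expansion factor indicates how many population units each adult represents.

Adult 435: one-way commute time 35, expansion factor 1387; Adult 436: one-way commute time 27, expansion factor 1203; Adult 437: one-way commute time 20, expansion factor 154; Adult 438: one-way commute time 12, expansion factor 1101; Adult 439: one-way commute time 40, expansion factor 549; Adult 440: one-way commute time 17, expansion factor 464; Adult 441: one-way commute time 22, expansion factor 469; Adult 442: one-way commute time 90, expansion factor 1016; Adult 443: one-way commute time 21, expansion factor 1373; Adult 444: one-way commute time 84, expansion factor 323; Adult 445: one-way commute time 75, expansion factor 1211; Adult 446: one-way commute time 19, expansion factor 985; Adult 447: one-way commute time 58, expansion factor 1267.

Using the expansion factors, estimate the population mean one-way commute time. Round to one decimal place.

Weighted sum = 467915
Sum of weights = 11502
Weighted mean = 467915 / 11502 = 40.681186

40.7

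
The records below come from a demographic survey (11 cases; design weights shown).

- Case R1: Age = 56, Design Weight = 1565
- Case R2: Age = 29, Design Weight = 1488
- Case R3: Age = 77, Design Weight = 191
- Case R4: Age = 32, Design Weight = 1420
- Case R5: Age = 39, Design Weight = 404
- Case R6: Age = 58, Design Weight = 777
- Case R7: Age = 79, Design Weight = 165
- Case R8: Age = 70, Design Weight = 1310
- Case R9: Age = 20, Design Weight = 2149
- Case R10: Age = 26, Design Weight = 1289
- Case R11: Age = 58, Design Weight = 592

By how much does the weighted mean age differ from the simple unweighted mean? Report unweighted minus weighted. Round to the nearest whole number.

Unweighted sum = 56 + 29 + 77 + 32 + 39 + 58 + 79 + 70 + 20 + 26 + 58 = 544
Unweighted mean = 544 / 11 = 49.454545
Weighted sum = 56×1565 + 29×1488 + 77×191 + 32×1420 + 39×404 + 58×777 + 79×165 + 70×1310 + 20×2149 + 26×1289 + 58×592
  = 87640 + 43152 + 14707 + 45440 + 15756 + 45066 + 13035 + 91700 + 42980 + 33514 + 34336 = 467326
Sum of weights = 1565 + 1488 + 191 + 1420 + 404 + 777 + 165 + 1310 + 2149 + 1289 + 592 = 11350
Weighted mean = 467326 / 11350 = 41.174097
Difference (unweighted minus weighted) = 8.2804485

8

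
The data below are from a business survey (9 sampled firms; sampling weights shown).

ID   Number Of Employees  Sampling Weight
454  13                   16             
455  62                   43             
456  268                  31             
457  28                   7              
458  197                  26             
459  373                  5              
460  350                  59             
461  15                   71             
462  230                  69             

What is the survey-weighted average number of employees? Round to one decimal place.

Weighted sum = 55950
Sum of weights = 16 + 43 + 31 + 7 + 26 + 5 + 59 + 71 + 69 = 327
Weighted mean = 55950 / 327 = 171.10092

171.1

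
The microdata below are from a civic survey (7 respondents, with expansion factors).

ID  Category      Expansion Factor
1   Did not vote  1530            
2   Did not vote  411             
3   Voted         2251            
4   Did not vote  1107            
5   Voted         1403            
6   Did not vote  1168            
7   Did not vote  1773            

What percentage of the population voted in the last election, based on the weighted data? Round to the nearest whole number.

Sum of weights for 'Voted' = 2251 + 1403 = 3654
Total weight = 1530 + 411 + 2251 + 1107 + 1403 + 1168 + 1773 = 9643
Weighted proportion = 3654 / 9643 = 0.37892772 → 37.892772%

38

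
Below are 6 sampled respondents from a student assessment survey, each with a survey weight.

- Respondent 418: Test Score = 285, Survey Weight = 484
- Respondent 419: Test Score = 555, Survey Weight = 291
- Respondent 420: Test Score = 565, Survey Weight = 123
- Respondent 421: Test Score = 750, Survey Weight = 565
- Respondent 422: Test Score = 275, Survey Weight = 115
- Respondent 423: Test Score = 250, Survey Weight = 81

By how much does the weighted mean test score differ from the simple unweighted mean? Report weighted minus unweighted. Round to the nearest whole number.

62

Unweighted sum = 285 + 555 + 565 + 750 + 275 + 250 = 2680
Unweighted mean = 2680 / 6 = 446.66667
Weighted sum = 285×484 + 555×291 + 565×123 + 750×565 + 275×115 + 250×81
  = 137940 + 161505 + 69495 + 423750 + 31625 + 20250 = 844565
Sum of weights = 1659
Weighted mean = 844565 / 1659 = 509.08077
Difference (weighted minus unweighted) = 62.414105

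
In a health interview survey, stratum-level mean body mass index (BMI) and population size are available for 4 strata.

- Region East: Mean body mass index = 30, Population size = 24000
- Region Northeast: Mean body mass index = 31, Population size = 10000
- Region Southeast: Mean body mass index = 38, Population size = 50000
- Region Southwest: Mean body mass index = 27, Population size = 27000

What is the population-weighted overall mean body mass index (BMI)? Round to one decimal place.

33.0

Σ Nₕ·x̄ₕ = 3659000
Σ Nₕ = 24000 + 10000 + 50000 + 27000 = 111000
Overall mean = 3659000 / 111000 = 32.963964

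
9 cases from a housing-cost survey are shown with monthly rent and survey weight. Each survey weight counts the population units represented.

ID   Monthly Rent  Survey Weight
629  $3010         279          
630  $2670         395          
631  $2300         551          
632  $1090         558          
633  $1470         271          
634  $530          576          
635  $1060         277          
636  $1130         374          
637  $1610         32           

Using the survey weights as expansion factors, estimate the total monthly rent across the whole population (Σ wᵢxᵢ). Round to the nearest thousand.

5241000

Weighted total = 3010×279 + 2670×395 + 2300×551 + 1090×558 + 1470×271 + 530×576 + 1060×277 + 1130×374 + 1610×32
  = 839790 + 1054650 + 1267300 + 608220 + 398370 + 305280 + 293620 + 422620 + 51520 = 5241370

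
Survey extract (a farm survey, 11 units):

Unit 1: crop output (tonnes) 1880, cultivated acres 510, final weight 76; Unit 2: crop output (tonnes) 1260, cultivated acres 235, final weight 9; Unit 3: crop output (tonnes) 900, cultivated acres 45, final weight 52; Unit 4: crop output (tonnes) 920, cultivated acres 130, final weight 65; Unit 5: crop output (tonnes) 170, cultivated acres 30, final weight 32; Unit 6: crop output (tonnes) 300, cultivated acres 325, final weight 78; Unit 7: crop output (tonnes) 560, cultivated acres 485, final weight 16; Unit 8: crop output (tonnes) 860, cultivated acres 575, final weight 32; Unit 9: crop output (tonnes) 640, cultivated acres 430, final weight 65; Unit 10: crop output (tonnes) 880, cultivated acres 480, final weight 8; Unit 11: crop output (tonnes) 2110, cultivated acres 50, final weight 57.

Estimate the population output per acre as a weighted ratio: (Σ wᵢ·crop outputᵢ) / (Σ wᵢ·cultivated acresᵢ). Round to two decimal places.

Σ wᵢ·y = 1880×76 + 1260×9 + 900×52 + 920×65 + 170×32 + 300×78 + 560×16 + 860×32 + 640×65 + 880×8 + 2110×57
  = 142880 + 11340 + 46800 + 59800 + 5440 + 23400 + 8960 + 27520 + 41600 + 7040 + 120270 = 495050
Σ wᵢ·x = 510×76 + 235×9 + 45×52 + 130×65 + 30×32 + 325×78 + 485×16 + 575×32 + 430×65 + 480×8 + 50×57
  = 38760 + 2115 + 2340 + 8450 + 960 + 25350 + 7760 + 18400 + 27950 + 3840 + 2850 = 138775
Ratio = 495050 / 138775 = 3.5672852

3.57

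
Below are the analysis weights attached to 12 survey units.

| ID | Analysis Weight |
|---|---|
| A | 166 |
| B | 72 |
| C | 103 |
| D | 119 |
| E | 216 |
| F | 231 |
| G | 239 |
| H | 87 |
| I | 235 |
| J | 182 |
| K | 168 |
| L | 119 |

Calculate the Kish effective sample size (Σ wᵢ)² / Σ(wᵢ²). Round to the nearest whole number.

Σ wᵢ = 1937
Σ wᵢ² = 352951
n_eff = 1937² / 352951 = 3751969 / 352951 = 10.630283

11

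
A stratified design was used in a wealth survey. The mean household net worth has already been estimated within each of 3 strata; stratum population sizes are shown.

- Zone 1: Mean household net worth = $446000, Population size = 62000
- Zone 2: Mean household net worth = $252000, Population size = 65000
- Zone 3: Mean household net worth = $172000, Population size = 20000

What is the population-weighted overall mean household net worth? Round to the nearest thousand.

323000

Σ Nₕ·x̄ₕ = 446000×62000 + 252000×65000 + 172000×20000
  = 27652000000 + 16380000000 + 3440000000 = 47472000000
Σ Nₕ = 62000 + 65000 + 20000 = 147000
Overall mean = 47472000000 / 147000 = 322938.78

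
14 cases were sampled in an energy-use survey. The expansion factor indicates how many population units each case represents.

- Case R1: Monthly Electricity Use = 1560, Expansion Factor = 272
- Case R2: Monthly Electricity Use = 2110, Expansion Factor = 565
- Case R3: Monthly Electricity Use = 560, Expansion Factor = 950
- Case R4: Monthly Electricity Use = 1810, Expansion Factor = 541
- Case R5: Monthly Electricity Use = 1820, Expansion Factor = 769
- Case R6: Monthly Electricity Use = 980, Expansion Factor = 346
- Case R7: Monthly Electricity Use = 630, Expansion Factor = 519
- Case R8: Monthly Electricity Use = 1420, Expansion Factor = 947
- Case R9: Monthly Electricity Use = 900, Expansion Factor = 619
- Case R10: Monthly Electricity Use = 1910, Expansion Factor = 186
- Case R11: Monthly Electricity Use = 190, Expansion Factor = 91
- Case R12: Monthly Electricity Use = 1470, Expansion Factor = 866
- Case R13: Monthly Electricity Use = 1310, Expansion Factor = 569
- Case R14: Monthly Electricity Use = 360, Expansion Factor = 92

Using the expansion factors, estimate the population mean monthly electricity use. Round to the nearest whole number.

1298

Weighted sum = 9519230
Sum of weights = 7332
Weighted mean = 9519230 / 7332 = 1298.3129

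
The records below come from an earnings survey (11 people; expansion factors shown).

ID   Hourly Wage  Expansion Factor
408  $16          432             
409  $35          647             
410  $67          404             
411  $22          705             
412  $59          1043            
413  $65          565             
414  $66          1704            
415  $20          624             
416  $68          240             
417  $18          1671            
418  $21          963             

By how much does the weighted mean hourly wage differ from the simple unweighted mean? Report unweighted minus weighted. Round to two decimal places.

Unweighted sum = 16 + 35 + 67 + 22 + 59 + 65 + 66 + 20 + 68 + 18 + 21 = 457
Unweighted mean = 457 / 11 = 41.545455
Weighted sum = 16×432 + 35×647 + 67×404 + 22×705 + 59×1043 + 65×565 + 66×1704 + 20×624 + 68×240 + 18×1671 + 21×963
  = 6912 + 22645 + 27068 + 15510 + 61537 + 36725 + 112464 + 12480 + 16320 + 30078 + 20223 = 361962
Sum of weights = 8998
Weighted mean = 361962 / 8998 = 40.226939
Difference (unweighted minus weighted) = 1.3185152

1.32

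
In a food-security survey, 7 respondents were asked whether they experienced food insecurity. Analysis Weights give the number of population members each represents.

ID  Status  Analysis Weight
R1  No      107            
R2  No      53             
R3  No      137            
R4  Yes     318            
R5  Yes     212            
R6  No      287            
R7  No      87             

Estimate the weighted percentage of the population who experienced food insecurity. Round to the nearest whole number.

Sum of weights for 'Yes' = 318 + 212 = 530
Total weight = 107 + 53 + 137 + 318 + 212 + 287 + 87 = 1201
Weighted proportion = 530 / 1201 = 0.44129892 → 44.129892%

44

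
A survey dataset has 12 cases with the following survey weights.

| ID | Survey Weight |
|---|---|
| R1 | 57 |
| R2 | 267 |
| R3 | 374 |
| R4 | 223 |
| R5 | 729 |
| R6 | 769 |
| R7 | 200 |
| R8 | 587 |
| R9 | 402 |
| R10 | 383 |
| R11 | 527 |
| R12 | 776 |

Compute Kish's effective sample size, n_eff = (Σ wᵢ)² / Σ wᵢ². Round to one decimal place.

Σ wᵢ = 57 + 267 + 374 + 223 + 729 + 769 + 200 + 587 + 402 + 383 + 527 + 776 = 5294
Σ wᵢ² = 2959712
n_eff = 5294² / 2959712 = 28026436 / 2959712 = 9.4693119

9.5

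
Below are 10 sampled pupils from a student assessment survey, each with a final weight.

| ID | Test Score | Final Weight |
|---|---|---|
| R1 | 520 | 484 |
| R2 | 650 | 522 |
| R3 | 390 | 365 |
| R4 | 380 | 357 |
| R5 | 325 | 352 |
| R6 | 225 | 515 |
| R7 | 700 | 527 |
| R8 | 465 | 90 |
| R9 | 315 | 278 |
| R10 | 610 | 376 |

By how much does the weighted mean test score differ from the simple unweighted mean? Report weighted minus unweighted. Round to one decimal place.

Unweighted sum = 4580
Unweighted mean = 4580 / 10 = 458
Weighted sum = 520×484 + 650×522 + 390×365 + 380×357 + 325×352 + 225×515 + 700×527 + 465×90 + 315×278 + 610×376
  = 251680 + 339300 + 142350 + 135660 + 114400 + 115875 + 368900 + 41850 + 87570 + 229360 = 1826945
Sum of weights = 484 + 522 + 365 + 357 + 352 + 515 + 527 + 90 + 278 + 376 = 3866
Weighted mean = 1826945 / 3866 = 472.56725
Difference (weighted minus unweighted) = 14.567253

14.6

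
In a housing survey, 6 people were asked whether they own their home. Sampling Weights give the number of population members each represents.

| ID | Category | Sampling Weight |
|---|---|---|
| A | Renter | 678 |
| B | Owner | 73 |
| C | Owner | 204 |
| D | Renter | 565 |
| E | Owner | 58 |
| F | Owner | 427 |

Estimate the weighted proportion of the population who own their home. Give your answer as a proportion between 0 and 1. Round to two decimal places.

0.38

Sum of weights for 'Owner' = 73 + 204 + 58 + 427 = 762
Total weight = 2005
Weighted proportion = 762 / 2005 = 0.38004988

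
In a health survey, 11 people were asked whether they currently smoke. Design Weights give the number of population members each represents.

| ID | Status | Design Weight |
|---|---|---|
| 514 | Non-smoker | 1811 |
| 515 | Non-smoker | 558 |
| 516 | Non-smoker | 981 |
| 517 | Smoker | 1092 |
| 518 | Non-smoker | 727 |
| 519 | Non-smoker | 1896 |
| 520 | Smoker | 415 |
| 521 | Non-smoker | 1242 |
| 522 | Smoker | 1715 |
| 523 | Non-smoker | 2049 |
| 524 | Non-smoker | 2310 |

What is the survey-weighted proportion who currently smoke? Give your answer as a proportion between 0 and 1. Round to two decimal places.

0.22

Sum of weights for 'Smoker' = 1092 + 415 + 1715 = 3222
Total weight = 1811 + 558 + 981 + 1092 + 727 + 1896 + 415 + 1242 + 1715 + 2049 + 2310 = 14796
Weighted proportion = 3222 / 14796 = 0.21776156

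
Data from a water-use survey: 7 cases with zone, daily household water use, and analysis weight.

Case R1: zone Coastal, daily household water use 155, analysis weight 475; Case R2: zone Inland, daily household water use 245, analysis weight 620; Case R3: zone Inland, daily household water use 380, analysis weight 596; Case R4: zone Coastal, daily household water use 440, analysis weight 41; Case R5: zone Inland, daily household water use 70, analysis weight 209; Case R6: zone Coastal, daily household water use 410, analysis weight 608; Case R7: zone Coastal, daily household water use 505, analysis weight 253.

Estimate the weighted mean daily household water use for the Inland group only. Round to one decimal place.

Inland rows: R2, R3, R5
Weighted sum = 245×620 + 380×596 + 70×209
  = 393010
Sum of weights = 620 + 596 + 209 = 1425
Weighted mean = 393010 / 1425 = 275.79649

275.8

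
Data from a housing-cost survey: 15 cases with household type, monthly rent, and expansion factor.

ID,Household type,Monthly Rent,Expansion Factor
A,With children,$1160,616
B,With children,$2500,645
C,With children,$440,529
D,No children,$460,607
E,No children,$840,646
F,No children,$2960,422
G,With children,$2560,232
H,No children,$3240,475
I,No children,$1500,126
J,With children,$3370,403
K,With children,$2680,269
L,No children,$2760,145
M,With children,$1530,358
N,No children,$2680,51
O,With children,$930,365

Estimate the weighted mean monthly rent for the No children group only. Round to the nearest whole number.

No children rows: D, E, F, H, I, L, N
Weighted sum = 4335860
Sum of weights = 607 + 646 + 422 + 475 + 126 + 145 + 51 = 2472
Weighted mean = 4335860 / 2472 = 1753.9887

1754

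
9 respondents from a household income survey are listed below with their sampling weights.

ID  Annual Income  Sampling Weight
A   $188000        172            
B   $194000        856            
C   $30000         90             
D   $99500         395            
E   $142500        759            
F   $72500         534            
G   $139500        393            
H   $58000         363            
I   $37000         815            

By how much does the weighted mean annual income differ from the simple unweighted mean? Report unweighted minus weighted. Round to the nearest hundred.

-5900

Unweighted sum = 188000 + 194000 + 30000 + 99500 + 142500 + 72500 + 139500 + 58000 + 37000 = 961000
Unweighted mean = 961000 / 9 = 106777.78
Weighted sum = 493307500
Sum of weights = 172 + 856 + 90 + 395 + 759 + 534 + 393 + 363 + 815 = 4377
Weighted mean = 493307500 / 4377 = 112704.48
Difference (unweighted minus weighted) = -5926.7002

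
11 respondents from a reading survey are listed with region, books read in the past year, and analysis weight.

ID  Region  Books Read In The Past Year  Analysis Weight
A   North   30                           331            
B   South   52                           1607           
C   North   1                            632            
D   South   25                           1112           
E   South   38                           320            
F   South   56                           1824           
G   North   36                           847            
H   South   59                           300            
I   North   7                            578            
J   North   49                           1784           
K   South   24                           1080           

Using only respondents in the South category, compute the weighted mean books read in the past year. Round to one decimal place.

South rows: B, D, E, F, H, K
Weighted sum = 52×1607 + 25×1112 + 38×320 + 56×1824 + 59×300 + 24×1080
  = 83564 + 27800 + 12160 + 102144 + 17700 + 25920 = 269288
Sum of weights = 1607 + 1112 + 320 + 1824 + 300 + 1080 = 6243
Weighted mean = 269288 / 6243 = 43.134391

43.1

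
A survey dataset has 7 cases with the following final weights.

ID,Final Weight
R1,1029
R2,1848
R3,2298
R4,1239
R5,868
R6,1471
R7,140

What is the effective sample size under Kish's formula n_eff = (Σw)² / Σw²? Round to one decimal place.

5.6

Σ wᵢ = 1029 + 1848 + 2298 + 1239 + 868 + 1471 + 140 = 8893
Σ wᵢ² = 1058841 + 3415104 + 5280804 + 1535121 + 753424 + 2163841 + 19600 = 14226735
n_eff = 8893² / 14226735 = 79085449 / 14226735 = 5.5589318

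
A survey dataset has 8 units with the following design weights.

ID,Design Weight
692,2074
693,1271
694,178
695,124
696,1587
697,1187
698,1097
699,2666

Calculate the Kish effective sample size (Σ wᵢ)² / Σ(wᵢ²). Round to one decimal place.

5.7

Σ wᵢ = 2074 + 1271 + 178 + 124 + 1587 + 1187 + 1097 + 2666 = 10184
Σ wᵢ² = 4301476 + 1615441 + 31684 + 15376 + 2518569 + 1408969 + 1203409 + 7107556 = 18202480
n_eff = 10184² / 18202480 = 103713856 / 18202480 = 5.6977871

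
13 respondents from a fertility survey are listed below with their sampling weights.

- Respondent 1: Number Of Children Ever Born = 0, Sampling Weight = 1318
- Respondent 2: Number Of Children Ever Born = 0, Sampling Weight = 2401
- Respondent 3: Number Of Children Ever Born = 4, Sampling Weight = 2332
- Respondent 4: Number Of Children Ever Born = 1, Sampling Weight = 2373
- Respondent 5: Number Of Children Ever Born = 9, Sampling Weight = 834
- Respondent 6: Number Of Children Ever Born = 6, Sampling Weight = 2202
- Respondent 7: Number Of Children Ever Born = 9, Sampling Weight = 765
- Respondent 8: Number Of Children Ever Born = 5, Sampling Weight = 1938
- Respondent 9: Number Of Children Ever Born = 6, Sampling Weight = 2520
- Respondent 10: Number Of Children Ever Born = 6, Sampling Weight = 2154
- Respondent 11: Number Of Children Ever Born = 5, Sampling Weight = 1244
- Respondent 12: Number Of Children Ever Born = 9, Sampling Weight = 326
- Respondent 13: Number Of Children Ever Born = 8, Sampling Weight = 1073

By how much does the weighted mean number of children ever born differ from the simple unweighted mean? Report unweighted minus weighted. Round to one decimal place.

0.8

Unweighted sum = 68
Unweighted mean = 68 / 13 = 5.2307692
Weighted sum = 94776
Sum of weights = 21480
Weighted mean = 94776 / 21480 = 4.4122905
Difference (unweighted minus weighted) = 0.81847873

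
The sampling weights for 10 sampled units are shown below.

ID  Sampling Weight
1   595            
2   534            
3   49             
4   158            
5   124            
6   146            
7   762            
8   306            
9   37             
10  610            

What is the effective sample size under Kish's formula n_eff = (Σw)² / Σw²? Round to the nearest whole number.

Σ wᵢ = 595 + 534 + 49 + 158 + 124 + 146 + 762 + 306 + 37 + 610 = 3321
Σ wᵢ² = 354025 + 285156 + 2401 + 24964 + 15376 + 21316 + 580644 + 93636 + 1369 + 372100 = 1750987
n_eff = 3321² / 1750987 = 11029041 / 1750987 = 6.2987566

6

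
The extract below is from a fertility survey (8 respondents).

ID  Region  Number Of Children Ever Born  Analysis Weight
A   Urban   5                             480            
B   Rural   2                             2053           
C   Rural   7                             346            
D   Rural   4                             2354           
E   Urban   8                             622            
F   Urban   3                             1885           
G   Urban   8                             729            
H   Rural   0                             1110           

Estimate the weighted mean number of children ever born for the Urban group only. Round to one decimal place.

Urban rows: A, E, F, G
Weighted sum = 5×480 + 8×622 + 3×1885 + 8×729
  = 2400 + 4976 + 5655 + 5832 = 18863
Sum of weights = 480 + 622 + 1885 + 729 = 3716
Weighted mean = 18863 / 3716 = 5.0761572

5.1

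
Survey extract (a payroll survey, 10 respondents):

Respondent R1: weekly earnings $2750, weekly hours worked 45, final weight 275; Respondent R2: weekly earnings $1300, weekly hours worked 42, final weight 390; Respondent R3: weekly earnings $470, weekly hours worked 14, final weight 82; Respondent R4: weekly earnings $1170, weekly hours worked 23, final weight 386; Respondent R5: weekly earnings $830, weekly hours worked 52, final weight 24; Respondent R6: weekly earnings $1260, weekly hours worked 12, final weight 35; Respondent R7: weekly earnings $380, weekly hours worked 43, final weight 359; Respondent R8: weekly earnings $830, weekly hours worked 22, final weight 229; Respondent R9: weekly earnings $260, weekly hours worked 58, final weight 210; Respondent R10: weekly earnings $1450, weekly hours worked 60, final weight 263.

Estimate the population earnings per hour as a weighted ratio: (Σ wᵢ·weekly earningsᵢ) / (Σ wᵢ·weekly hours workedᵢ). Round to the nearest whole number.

29

Σ wᵢ·y = 2750×275 + 1300×390 + 470×82 + 1170×386 + 830×24 + 1260×35 + 380×359 + 830×229 + 260×210 + 1450×263
  = 756250 + 507000 + 38540 + 451620 + 19920 + 44100 + 136420 + 190070 + 54600 + 381350 = 2579870
Σ wᵢ·x = 45×275 + 42×390 + 14×82 + 23×386 + 52×24 + 12×35 + 43×359 + 22×229 + 58×210 + 60×263
  = 12375 + 16380 + 1148 + 8878 + 1248 + 420 + 15437 + 5038 + 12180 + 15780 = 88884
Ratio = 2579870 / 88884 = 29.025134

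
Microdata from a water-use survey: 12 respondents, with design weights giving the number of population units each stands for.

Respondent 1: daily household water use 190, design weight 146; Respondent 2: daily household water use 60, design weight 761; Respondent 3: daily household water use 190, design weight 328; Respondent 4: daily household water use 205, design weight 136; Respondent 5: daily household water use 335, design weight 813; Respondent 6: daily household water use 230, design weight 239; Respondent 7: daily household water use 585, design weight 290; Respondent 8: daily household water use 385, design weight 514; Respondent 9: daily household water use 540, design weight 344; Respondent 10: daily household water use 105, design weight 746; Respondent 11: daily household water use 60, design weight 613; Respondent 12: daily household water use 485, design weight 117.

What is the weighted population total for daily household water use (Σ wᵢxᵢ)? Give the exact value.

Weighted total = 190×146 + 60×761 + 190×328 + 205×136 + 335×813 + 230×239 + 585×290 + 385×514 + 540×344 + 105×746 + 60×613 + 485×117
  = 27740 + 45660 + 62320 + 27880 + 272355 + 54970 + 169650 + 197890 + 185760 + 78330 + 36780 + 56745 = 1216080

1216080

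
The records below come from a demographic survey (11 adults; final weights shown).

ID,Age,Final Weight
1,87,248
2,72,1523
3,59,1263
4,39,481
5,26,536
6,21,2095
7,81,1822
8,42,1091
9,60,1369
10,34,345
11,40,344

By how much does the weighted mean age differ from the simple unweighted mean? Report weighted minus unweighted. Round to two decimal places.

Unweighted sum = 87 + 72 + 59 + 39 + 26 + 21 + 81 + 42 + 60 + 34 + 40 = 561
Unweighted mean = 561 / 11 = 51
Weighted sum = 87×248 + 72×1523 + 59×1263 + 39×481 + 26×536 + 21×2095 + 81×1822 + 42×1091 + 60×1369 + 34×345 + 40×344
  = 583473
Sum of weights = 248 + 1523 + 1263 + 481 + 536 + 2095 + 1822 + 1091 + 1369 + 345 + 344 = 11117
Weighted mean = 583473 / 11117 = 52.484753
Difference (weighted minus unweighted) = 1.4847531

1.48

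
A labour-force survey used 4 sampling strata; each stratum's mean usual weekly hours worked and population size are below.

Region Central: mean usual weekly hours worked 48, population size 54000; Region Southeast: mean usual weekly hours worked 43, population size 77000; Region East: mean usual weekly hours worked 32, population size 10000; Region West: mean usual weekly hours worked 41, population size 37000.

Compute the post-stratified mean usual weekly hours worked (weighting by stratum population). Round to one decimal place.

43.5

Σ Nₕ·x̄ₕ = 7740000
Σ Nₕ = 54000 + 77000 + 10000 + 37000 = 178000
Overall mean = 7740000 / 178000 = 43.483146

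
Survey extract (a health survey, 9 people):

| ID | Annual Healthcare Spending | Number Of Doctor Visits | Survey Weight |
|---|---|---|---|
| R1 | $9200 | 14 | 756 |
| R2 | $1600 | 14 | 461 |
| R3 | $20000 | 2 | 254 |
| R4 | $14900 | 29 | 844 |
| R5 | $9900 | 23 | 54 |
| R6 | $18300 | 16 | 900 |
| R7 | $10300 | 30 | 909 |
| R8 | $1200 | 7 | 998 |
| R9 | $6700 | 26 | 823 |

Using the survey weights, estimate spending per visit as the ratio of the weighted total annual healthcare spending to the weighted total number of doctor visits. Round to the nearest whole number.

Σ wᵢ·y = 9200×756 + 1600×461 + 20000×254 + 14900×844 + 9900×54 + 18300×900 + 10300×909 + 1200×998 + 6700×823
  = 6955200 + 737600 + 5080000 + 12575600 + 534600 + 16470000 + 9362700 + 1197600 + 5514100 = 58427400
Σ wᵢ·x = 14×756 + 14×461 + 2×254 + 29×844 + 23×54 + 16×900 + 30×909 + 7×998 + 26×823
  = 113318
Ratio = 58427400 / 113318 = 515.60564

516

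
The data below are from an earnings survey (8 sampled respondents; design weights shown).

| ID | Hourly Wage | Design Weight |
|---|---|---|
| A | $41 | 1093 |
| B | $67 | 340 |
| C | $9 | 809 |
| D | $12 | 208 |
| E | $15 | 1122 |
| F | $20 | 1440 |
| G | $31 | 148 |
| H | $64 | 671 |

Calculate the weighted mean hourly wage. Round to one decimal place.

Weighted sum = 41×1093 + 67×340 + 9×809 + 12×208 + 15×1122 + 20×1440 + 31×148 + 64×671
  = 170532
Sum of weights = 1093 + 340 + 809 + 208 + 1122 + 1440 + 148 + 671 = 5831
Weighted mean = 170532 / 5831 = 29.245755

29.2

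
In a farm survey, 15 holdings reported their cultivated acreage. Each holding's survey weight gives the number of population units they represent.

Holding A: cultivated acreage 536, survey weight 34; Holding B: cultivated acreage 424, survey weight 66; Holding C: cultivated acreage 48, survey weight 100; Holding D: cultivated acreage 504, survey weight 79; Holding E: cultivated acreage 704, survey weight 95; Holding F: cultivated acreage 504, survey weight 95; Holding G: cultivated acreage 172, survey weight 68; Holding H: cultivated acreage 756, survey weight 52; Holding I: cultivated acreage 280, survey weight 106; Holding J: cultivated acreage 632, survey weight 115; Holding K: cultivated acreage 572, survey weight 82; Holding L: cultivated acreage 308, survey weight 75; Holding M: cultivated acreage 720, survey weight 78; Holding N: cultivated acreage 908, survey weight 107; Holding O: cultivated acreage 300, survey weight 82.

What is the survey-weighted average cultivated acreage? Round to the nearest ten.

Weighted sum = 606872
Sum of weights = 1234
Weighted mean = 606872 / 1234 = 491.79254

490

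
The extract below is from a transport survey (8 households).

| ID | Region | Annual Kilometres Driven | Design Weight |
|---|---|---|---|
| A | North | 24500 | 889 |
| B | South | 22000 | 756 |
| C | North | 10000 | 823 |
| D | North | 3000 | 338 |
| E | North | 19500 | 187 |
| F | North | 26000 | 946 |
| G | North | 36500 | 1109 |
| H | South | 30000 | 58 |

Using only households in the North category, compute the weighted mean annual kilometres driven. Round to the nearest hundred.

North rows: A, C, D, E, F, G
Weighted sum = 24500×889 + 10000×823 + 3000×338 + 19500×187 + 26000×946 + 36500×1109
  = 99745500
Sum of weights = 4292
Weighted mean = 99745500 / 4292 = 23239.865

23200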